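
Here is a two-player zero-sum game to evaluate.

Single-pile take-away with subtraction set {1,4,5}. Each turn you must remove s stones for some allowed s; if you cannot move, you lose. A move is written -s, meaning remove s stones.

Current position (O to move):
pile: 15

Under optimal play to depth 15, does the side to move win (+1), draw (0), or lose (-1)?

p1 O@[15]: -1[14]-1 -4[11]-1 -5[10]+1*
p2 X@[10]: -1[9]-1* -4[6]-1 -5[5]-1
p3 O@[9]: -1[8]+1* -4[5]-1 -5[4]-1
p4 X@[8]: -1[7]-1* -4[4]-1 -5[3]-1
p5 O@[7]: -1[6]-1 -4[3]-1 -5[2]+1*
p6 X@[2]: -1[1]-1*
p7 O@[1]: -1[0]+1*
p8 X@[0] terminal -1; root [15] d15

value(15, O) = +1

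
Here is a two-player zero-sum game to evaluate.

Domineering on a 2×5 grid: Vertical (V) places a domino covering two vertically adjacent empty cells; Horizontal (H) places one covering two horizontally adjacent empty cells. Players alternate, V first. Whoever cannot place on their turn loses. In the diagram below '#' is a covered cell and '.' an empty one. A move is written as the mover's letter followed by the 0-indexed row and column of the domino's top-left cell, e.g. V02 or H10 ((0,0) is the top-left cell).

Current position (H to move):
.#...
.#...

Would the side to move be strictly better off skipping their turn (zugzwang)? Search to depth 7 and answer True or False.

zugzwang(.#.../.#..., H) = False

p1 H@[.#.../.#...]: H02[.###./.#...]-1* H03[.#.##/.#...]-1 H12[.#.../.###.]-1 H13[.#.../.#.##]-1
p2 V@[.###./.#...]: V00[####./##...]-1 V04[.####/.#..#]+1*
p3 H@[.####/.#..#]: H12[.####/.####]-1*
p4 V@[.####/.####]: V00[#####/#####]+1*
p5 H@[#####/#####] terminal -1; root [.#.../.#...] d7
suppose H passes — search the same position with V to move:
pass> p1 V@[.#.../.#...]: V00[##.../##...]-1 V02[.##../.##..]-1 V03[.#.#./.#.#.]+1* V04[.#..#/.#..#]-1
pass> p2 H@[.#.#./.#.#.] terminal -1; root [.#.../.#...] d7
for H: play -1, pass -1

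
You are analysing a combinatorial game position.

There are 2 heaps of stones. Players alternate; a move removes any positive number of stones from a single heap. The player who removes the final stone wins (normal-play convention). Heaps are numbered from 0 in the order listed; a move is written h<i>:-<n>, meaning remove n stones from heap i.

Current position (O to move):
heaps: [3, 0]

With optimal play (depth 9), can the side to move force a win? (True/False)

p1 O@[(3,0)]: h0:-1[(2,0)]-1 h0:-2[(1,0)]-1 h0:-3[(0,0)]+1*
p2 X@[(0,0)] terminal -1; root [(3,0)] d9

O winning at [(3,0)]: True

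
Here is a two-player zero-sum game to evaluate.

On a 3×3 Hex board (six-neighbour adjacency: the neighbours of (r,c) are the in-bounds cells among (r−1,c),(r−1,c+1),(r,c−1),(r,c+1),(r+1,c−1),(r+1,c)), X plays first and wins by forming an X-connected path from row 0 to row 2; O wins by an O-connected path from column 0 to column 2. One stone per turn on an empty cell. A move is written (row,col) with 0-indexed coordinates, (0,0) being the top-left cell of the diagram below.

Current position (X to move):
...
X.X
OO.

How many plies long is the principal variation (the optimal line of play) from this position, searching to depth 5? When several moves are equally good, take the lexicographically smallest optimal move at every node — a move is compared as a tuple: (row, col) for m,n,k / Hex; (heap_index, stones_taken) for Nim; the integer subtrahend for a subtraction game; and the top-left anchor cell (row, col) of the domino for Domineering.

PV length from [.../X.X/OO.]: 5 plies

[.../X.X/OO.] X move#1: (0,0):-1/X../X.X/OO., (0,1):-1/.X./X.X/OO., (0,2):-1/..X/X.X/OO., (1,1):-1/.../XXX/OO., (2,2):+1/.../X.X/OOX*
[.../X.X/OOX] O move#2: (0,0):-1/O../X.X/OOX*, (0,1):-1/.O./X.X/OOX, (0,2):-1/..O/X.X/OOX, (1,1):-1/.../XOX/OOX
[O../X.X/OOX] X move#3: (0,1):+1/OX./X.X/OOX*, (0,2):+1/O.X/X.X/OOX, (1,1):+1/O../XXX/OOX
[OX./X.X/OOX] O move#4: (0,2):-1/OXO/X.X/OOX*, (1,1):-1/OX./XOX/OOX
[OXO/X.X/OOX] X move#5: (1,1):+1/OXO/XXX/OOX*
[OXO/XXX/OOX] end (terminal -1, O#6); searched .../X.X/OO. to 5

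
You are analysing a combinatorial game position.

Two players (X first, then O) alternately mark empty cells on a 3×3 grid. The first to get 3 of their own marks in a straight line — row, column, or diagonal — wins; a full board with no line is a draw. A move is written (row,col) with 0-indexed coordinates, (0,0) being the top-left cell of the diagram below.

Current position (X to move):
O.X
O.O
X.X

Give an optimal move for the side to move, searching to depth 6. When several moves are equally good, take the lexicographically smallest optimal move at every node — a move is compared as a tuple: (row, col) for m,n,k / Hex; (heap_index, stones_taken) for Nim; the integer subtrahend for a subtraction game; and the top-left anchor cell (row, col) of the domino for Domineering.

X's best at [O.X/O.O/X.X]: (1,1)

[O.X/O.O/X.X] X move#1: (0,1):-1/OXX/O.O/X.X, (1,1):+1/O.X/OXO/X.X*, (2,1):+1/O.X/O.O/XXX
[O.X/OXO/X.X] end (terminal -1, O#2); searched O.X/O.O/X.X to 6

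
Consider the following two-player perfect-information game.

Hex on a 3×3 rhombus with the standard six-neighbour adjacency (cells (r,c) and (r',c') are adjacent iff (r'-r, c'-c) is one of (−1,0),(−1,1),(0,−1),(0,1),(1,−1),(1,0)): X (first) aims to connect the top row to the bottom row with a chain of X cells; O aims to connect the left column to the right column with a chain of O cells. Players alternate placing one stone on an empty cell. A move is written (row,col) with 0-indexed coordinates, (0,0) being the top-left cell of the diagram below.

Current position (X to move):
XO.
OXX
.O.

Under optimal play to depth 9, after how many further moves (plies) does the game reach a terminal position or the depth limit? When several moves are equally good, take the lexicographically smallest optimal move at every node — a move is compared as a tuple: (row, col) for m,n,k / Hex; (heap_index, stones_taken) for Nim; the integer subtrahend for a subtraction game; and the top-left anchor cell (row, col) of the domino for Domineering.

p1 X@[XO./OXX/.O.]: (0,2)[XOX/OXX/.O.]+1* (2,0)[XO./OXX/XO.]-1 (2,2)[XO./OXX/.OX]-1
p2 O@[XOX/OXX/.O.]: (2,0)[XOX/OXX/OO.]-1* (2,2)[XOX/OXX/.OO]-1
p3 X@[XOX/OXX/OO.]: (2,2)[XOX/OXX/OOX]+1*
p4 O@[XOX/OXX/OOX] terminal -1; root [XO./OXX/.O.] d9

PV length from [XO./OXX/.O.]: 3 plies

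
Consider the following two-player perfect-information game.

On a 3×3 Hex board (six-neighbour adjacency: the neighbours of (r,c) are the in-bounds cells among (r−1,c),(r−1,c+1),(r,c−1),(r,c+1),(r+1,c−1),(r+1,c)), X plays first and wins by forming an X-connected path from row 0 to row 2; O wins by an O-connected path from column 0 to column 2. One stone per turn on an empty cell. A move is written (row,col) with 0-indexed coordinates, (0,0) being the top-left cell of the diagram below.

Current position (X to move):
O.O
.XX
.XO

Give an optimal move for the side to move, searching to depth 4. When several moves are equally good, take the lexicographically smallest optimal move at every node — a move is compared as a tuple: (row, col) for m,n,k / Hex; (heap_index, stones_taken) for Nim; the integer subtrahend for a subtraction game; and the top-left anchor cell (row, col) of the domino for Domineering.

X's best at [O.O/.XX/.XO]: (0,1)

ply 1, X at O.O/.XX/.XO | (0,1)=+1→OXO/.XX/.XO*; (1,0)=-1→O.O/XXX/.XO; (2,0)=-1→O.O/.XX/XXO
ply 2: OXO/.XX/.XO is terminal -1 (O); from O.O/.XX/.XO depth 4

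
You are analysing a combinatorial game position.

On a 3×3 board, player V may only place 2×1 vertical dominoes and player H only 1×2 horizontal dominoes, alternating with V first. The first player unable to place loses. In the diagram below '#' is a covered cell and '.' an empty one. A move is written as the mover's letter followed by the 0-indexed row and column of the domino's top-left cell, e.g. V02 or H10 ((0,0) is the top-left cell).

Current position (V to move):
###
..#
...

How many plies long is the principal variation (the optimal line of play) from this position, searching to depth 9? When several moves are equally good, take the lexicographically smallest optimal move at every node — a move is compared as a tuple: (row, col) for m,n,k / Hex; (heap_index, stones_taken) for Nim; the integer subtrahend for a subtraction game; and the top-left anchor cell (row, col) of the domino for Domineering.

PV length from [###/..#/...]: 1 ply

[###/..#/...] V move#1: V10:-1/###/#.#/#.., V11:+1/###/.##/.#.*
[###/.##/.#.] end (terminal -1, H#2); searched ###/..#/... to 9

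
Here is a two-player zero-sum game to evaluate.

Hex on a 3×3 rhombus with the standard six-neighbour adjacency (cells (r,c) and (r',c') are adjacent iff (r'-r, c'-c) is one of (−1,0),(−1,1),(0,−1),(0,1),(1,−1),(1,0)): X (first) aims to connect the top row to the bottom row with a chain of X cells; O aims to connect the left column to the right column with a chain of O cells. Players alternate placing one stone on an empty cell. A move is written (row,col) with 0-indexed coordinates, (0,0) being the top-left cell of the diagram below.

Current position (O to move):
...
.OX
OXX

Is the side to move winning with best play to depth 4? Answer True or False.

ply 1, O at .../.OX/OXX | (0,0)=-1→O../.OX/OXX; (0,1)=-1→.O./.OX/OXX; (0,2)=+1→..O/.OX/OXX*; (1,0)=-1→.../OOX/OXX
ply 2: ..O/.OX/OXX is terminal -1 (X); from .../.OX/OXX depth 4

O winning at [.../.OX/OXX]: True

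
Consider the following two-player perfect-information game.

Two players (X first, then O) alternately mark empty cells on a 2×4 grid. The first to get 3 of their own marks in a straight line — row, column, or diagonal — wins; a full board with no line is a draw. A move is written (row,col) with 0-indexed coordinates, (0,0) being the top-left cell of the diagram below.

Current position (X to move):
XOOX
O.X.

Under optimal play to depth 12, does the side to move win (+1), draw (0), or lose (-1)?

value(XOOX/O.X., X) = 0

p1 X@[XOOX/O.X.]: (1,1)[XOOX/OXX.]+0* (1,3)[XOOX/O.XX]+0
p2 O@[XOOX/OXX.]: (1,3)[XOOX/OXXO]+0*
p3 X@[XOOX/OXXO] terminal +0; root [XOOX/O.X.] d12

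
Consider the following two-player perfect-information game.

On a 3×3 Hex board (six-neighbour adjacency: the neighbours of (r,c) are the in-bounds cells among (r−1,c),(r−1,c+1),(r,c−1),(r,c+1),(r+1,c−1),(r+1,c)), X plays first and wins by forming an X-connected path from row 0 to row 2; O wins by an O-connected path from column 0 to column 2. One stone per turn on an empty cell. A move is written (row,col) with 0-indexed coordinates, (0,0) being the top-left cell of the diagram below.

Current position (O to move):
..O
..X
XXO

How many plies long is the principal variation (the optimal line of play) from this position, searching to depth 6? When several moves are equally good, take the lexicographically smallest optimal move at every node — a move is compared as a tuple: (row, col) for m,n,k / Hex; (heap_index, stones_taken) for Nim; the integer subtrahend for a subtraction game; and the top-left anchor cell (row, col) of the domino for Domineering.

PV length from [..O/..X/XXO]: 3 plies

ply 1, O at ..O/..X/XXO | (0,0)=-1→O.O/..X/XXO; (0,1)=+1→.OO/..X/XXO*; (1,0)=+1→..O/O.X/XXO; (1,1)=-1→..O/.OX/XXO
ply 2, X at .OO/..X/XXO | (0,0)=-1→XOO/..X/XXO*; (1,0)=-1→.OO/X.X/XXO; (1,1)=-1→.OO/.XX/XXO
ply 3, O at XOO/..X/XXO | (1,0)=+1→XOO/O.X/XXO*; (1,1)=-1→XOO/.OX/XXO
ply 4: XOO/O.X/XXO is terminal -1 (X); from ..O/..X/XXO depth 6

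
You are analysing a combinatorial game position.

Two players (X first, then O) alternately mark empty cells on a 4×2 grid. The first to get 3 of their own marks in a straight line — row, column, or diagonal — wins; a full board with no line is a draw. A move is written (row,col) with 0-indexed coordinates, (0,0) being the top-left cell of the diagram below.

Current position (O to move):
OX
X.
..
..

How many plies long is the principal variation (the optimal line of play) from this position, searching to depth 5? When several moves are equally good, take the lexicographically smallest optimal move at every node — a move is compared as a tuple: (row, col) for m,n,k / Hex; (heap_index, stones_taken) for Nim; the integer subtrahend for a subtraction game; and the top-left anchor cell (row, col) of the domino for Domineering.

PV length from [OX/X./../..]: 5 plies

[OX/X./../..] O move#1: (1,1):+0/OX/XO/../..*, (2,0):+0/OX/X./O./.., (2,1):+0/OX/X./.O/.., (3,0):+0/OX/X./../O., (3,1):+0/OX/X./../.O
[OX/XO/../..] X move#2: (2,0):+0/OX/XO/X./..*, (2,1):+0/OX/XO/.X/.., (3,0):+0/OX/XO/../X., (3,1):+0/OX/XO/../.X
[OX/XO/X./..] O move#3: (2,1):-1/OX/XO/XO/.., (3,0):+0/OX/XO/X./O.*, (3,1):-1/OX/XO/X./.O
[OX/XO/X./O.] X move#4: (2,1):+0/OX/XO/XX/O.*, (3,1):+0/OX/XO/X./OX
[OX/XO/XX/O.] O move#5: (3,1):+0/OX/XO/XX/OO*
[OX/XO/XX/OO] end (terminal +0, X#6); searched OX/X./../.. to 5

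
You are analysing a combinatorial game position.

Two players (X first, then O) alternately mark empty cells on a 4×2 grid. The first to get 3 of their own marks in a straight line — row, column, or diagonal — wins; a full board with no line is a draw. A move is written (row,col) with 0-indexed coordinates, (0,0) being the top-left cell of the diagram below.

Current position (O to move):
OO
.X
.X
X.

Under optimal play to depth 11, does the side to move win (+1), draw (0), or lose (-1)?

p1 O@[OO/.X/.X/X.]: (1,0)[OO/OX/.X/X.]-1 (2,0)[OO/.X/OX/X.]-1 (3,1)[OO/.X/.X/XO]+0*
p2 X@[OO/.X/.X/XO]: (1,0)[OO/XX/.X/XO]+0* (2,0)[OO/.X/XX/XO]+0
p3 O@[OO/XX/.X/XO]: (2,0)[OO/XX/OX/XO]+0*
p4 X@[OO/XX/OX/XO] terminal +0; root [OO/.X/.X/X.] d11

value(OO/.X/.X/X., O) = 0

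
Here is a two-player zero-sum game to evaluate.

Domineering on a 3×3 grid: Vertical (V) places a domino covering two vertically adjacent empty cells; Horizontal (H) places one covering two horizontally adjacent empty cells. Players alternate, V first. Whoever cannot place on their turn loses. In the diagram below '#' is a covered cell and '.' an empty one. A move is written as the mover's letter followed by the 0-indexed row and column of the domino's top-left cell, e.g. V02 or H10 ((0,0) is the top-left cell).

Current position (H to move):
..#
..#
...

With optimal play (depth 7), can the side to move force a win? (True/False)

H winning at [..#/..#/...]: True

[..#/..#/...] H move#1: H00:-1/###/..#/..., H10:+1/..#/###/...*, H20:-1/..#/..#/##., H21:-1/..#/..#/.##
[..#/###/...] end (terminal -1, V#2); searched ..#/..#/... to 7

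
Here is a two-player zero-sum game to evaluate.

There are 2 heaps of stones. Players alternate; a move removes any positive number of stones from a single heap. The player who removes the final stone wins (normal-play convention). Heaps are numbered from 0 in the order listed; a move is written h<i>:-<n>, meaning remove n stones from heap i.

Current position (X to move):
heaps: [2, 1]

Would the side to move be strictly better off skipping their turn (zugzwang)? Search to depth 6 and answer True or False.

zugzwang((2,1), X) = False

ply 1, X at (2,1) | h0:-1=+1→(1,1)*; h0:-2=-1→(0,1); h1:-1=-1→(2,0)
ply 2, O at (1,1) | h0:-1=-1→(0,1)*; h1:-1=-1→(1,0)
ply 3, X at (0,1) | h1:-1=+1→(0,0)*
ply 4: (0,0) is terminal -1 (O); from (2,1) depth 6
if X skipped the turn, O would face:
~ ply 1, O at (2,1) | h0:-1=+1→(1,1)*; h0:-2=-1→(0,1); h1:-1=-1→(2,0)
~ ply 2, X at (1,1) | h0:-1=-1→(0,1)*; h1:-1=-1→(1,0)
~ ply 3, O at (0,1) | h1:-1=+1→(0,0)*
~ ply 4: (0,0) is terminal -1 (X); from (2,1) depth 6
compare (X): move=+1 vs pass=-1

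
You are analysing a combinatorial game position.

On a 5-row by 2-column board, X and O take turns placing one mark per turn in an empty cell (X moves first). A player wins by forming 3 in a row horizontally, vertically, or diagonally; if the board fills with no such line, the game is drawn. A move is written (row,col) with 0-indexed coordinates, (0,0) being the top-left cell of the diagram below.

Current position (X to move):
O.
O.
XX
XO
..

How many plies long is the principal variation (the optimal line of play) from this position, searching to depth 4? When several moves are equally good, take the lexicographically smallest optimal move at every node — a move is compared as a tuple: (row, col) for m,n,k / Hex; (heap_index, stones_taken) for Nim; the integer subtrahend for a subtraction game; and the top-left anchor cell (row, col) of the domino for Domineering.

PV length from [O./O./XX/XO/..]: 3 plies

[O./O./XX/XO/..] X move#1: (0,1):+1/OX/O./XX/XO/..*, (1,1):+1/O./OX/XX/XO/.., (4,0):+1/O./O./XX/XO/X., (4,1):+0/O./O./XX/XO/.X
[OX/O./XX/XO/..] O move#2: (1,1):-1/OX/OO/XX/XO/..*, (4,0):-1/OX/O./XX/XO/O., (4,1):-1/OX/O./XX/XO/.O
[OX/OO/XX/XO/..] X move#3: (4,0):+1/OX/OO/XX/XO/X.*, (4,1):+0/OX/OO/XX/XO/.X
[OX/OO/XX/XO/X.] end (terminal -1, O#4); searched O./O./XX/XO/.. to 4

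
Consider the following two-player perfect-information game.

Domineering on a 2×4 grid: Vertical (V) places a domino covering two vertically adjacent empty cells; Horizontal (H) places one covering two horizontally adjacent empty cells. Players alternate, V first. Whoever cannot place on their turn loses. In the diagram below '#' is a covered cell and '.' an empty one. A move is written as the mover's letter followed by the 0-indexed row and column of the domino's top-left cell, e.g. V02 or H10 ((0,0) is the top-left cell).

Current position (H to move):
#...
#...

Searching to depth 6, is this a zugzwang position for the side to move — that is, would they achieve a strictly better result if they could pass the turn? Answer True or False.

zugzwang(#.../#..., H) = False

[#.../#...] H move#1: H01:+1/###./#...*, H02:+1/#.##/#..., H11:+1/#.../###., H12:+1/#.../#.##
[###./#...] V move#2: V03:-1/####/#..#*
[####/#..#] H move#3: H11:+1/####/####*
[####/####] end (terminal -1, V#4); searched #.../#... to 6
suppose H passes — search the same position with V to move:
pass> [#.../#...] V move#1: V01:-1/##../##.., V02:+1/#.#./#.#.*, V03:-1/#..#/#..#
pass> [#.#./#.#.] end (terminal -1, H#2); searched #.../#... to 6
for H: play +1, pass -1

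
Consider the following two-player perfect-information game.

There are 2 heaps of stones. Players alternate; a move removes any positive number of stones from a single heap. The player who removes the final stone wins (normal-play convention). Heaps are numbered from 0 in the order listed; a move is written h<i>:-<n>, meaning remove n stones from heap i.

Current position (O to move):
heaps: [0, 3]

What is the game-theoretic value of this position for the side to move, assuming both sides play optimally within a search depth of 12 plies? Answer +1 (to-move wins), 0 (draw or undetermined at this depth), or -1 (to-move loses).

value((0,3), O) = +1

[(0,3)] O move#1: h1:-1:-1/(0,2), h1:-2:-1/(0,1), h1:-3:+1/(0,0)*
[(0,0)] end (terminal -1, X#2); searched (0,3) to 12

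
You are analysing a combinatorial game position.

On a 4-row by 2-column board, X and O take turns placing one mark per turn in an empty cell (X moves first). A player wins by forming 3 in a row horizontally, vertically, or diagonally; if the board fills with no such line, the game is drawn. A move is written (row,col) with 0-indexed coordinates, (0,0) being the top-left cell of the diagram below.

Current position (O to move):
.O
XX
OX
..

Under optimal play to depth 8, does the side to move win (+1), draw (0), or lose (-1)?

value(.O/XX/OX/.., O) = 0

p1 O@[.O/XX/OX/..]: (0,0)[OO/XX/OX/..]-1 (3,0)[.O/XX/OX/O.]-1 (3,1)[.O/XX/OX/.O]+0*
p2 X@[.O/XX/OX/.O]: (0,0)[XO/XX/OX/.O]+0* (3,0)[.O/XX/OX/XO]+0
p3 O@[XO/XX/OX/.O]: (3,0)[XO/XX/OX/OO]+0*
p4 X@[XO/XX/OX/OO] terminal +0; root [.O/XX/OX/..] d8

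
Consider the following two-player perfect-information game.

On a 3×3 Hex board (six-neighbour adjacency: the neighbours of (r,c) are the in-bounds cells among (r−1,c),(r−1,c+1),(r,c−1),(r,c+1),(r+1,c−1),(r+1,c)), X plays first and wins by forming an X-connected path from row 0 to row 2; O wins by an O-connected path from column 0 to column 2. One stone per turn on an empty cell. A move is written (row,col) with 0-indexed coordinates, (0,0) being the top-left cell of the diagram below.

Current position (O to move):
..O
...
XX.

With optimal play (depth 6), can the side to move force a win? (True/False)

O winning at [..O/.../XX.]: True

ply 1, O at ..O/.../XX. | (0,0)=-1→O.O/.../XX.; (0,1)=+1→.OO/.../XX.*; (1,0)=+1→..O/O../XX.; (1,1)=-1→..O/.O./XX.; (1,2)=-1→..O/..O/XX.; (2,2)=-1→..O/.../XXO
ply 2, X at .OO/.../XX. | (0,0)=-1→XOO/.../XX.*; (1,0)=-1→.OO/X../XX.; (1,1)=-1→.OO/.X./XX.; (1,2)=-1→.OO/..X/XX.; (2,2)=-1→.OO/.../XXX
ply 3, O at XOO/.../XX. | (1,0)=+1→XOO/O../XX.*; (1,1)=-1→XOO/.O./XX.; (1,2)=-1→XOO/..O/XX.; (2,2)=-1→XOO/.../XXO
ply 4: XOO/O../XX. is terminal -1 (X); from ..O/.../XX. depth 6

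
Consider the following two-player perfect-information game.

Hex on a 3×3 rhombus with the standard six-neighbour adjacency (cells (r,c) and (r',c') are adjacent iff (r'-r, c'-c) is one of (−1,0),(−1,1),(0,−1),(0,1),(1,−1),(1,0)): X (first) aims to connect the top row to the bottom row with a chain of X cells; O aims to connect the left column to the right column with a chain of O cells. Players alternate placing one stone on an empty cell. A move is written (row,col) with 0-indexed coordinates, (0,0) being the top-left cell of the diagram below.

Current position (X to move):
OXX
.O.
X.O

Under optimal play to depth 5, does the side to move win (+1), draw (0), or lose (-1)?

value(OXX/.O./X.O, X) = +1

p1 X@[OXX/.O./X.O]: (1,0)[OXX/XO./X.O]+1* (1,2)[OXX/.OX/X.O]+1 (2,1)[OXX/.O./XXO]+1
p2 O@[OXX/XO./X.O] terminal -1; root [OXX/.O./X.O] d5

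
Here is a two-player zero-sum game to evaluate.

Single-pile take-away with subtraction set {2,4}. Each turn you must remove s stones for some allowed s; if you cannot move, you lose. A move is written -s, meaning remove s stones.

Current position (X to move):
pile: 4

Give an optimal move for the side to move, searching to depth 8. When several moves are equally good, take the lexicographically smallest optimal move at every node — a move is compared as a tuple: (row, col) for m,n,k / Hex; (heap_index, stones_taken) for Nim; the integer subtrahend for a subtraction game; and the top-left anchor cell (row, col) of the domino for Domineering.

X's best at [4]: -4

[4] X move#1: -2:-1/2, -4:+1/0*
[0] end (terminal -1, O#2); searched 4 to 8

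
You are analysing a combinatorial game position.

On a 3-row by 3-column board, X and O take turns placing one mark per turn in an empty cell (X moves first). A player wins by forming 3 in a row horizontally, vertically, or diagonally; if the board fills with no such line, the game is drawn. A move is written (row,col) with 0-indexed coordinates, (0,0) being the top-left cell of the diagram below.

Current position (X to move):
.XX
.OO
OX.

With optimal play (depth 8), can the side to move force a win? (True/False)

p1 X@[.XX/.OO/OX.]: (0,0)[XXX/.OO/OX.]+1* (1,0)[.XX/XOO/OX.]+0 (2,2)[.XX/.OO/OXX]-1
p2 O@[XXX/.OO/OX.] terminal -1; root [.XX/.OO/OX.] d8

X winning at [.XX/.OO/OX.]: True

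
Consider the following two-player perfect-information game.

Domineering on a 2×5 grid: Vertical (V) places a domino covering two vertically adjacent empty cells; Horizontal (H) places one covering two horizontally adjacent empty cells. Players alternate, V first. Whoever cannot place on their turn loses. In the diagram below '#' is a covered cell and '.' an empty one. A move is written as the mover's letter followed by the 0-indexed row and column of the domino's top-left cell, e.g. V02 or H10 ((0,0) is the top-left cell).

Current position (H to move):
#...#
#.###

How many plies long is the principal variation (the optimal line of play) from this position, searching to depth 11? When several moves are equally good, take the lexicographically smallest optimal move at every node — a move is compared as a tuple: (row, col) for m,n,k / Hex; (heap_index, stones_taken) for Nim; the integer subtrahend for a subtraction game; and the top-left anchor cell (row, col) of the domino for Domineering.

PV length from [#...#/#.###]: 1 ply

[#...#/#.###] H move#1: H01:+1/###.#/#.###*, H02:-1/#.###/#.###
[###.#/#.###] end (terminal -1, V#2); searched #...#/#.### to 11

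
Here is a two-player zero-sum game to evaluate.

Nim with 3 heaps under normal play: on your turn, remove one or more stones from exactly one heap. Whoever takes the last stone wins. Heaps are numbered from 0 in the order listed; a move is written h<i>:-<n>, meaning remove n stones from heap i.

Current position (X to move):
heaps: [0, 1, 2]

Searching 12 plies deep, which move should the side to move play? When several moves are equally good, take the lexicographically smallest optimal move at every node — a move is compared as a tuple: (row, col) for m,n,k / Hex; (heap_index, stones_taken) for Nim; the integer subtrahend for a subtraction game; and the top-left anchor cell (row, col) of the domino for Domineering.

X's best at [(0,1,2)]: h2:-1

[(0,1,2)] X move#1: h1:-1:-1/(0,0,2), h2:-1:+1/(0,1,1)*, h2:-2:-1/(0,1,0)
[(0,1,1)] O move#2: h1:-1:-1/(0,0,1)*, h2:-1:-1/(0,1,0)
[(0,0,1)] X move#3: h2:-1:+1/(0,0,0)*
[(0,0,0)] end (terminal -1, O#4); searched (0,1,2) to 12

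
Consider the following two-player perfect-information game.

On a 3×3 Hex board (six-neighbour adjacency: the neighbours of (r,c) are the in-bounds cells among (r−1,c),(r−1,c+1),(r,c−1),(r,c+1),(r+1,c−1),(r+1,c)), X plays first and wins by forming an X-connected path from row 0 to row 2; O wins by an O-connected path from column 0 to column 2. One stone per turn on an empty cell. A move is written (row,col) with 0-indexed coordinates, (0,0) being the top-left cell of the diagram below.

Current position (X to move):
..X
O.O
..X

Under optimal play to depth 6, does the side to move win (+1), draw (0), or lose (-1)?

value(..X/O.O/..X, X) = +1

[..X/O.O/..X] X move#1: (0,0):-1/X.X/O.O/..X, (0,1):-1/.XX/O.O/..X, (1,1):+1/..X/OXO/..X*, (2,0):-1/..X/O.O/X.X, (2,1):-1/..X/O.O/.XX
[..X/OXO/..X] O move#2: (0,0):-1/O.X/OXO/..X*, (0,1):-1/.OX/OXO/..X, (2,0):-1/..X/OXO/O.X, (2,1):-1/..X/OXO/.OX
[O.X/OXO/..X] X move#3: (0,1):+1/OXX/OXO/..X*, (2,0):+1/O.X/OXO/X.X, (2,1):+1/O.X/OXO/.XX
[OXX/OXO/..X] O move#4: (2,0):-1/OXX/OXO/O.X*, (2,1):-1/OXX/OXO/.OX
[OXX/OXO/O.X] X move#5: (2,1):+1/OXX/OXO/OXX*
[OXX/OXO/OXX] end (terminal -1, O#6); searched ..X/O.O/..X to 6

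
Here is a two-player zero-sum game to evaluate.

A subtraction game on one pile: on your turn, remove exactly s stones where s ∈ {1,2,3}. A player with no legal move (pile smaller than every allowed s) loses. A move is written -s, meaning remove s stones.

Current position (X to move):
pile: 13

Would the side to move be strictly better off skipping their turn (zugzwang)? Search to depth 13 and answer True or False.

[13] X move#1: -1:+1/12*, -2:-1/11, -3:-1/10
[12] O move#2: -1:-1/11*, -2:-1/10, -3:-1/9
[11] X move#3: -1:-1/10, -2:-1/9, -3:+1/8*
[8] O move#4: -1:-1/7*, -2:-1/6, -3:-1/5
[7] X move#5: -1:-1/6, -2:-1/5, -3:+1/4*
[4] O move#6: -1:-1/3*, -2:-1/2, -3:-1/1
[3] X move#7: -1:-1/2, -2:-1/1, -3:+1/0*
[0] end (terminal -1, O#8); searched 13 to 13
pass branch (O moves first from the same position):
  | [13] O move#1: -1:+1/12*, -2:-1/11, -3:-1/10
  | [12] X move#2: -1:-1/11*, -2:-1/10, -3:-1/9
  | [11] O move#3: -1:-1/10, -2:-1/9, -3:+1/8*
  | [8] X move#4: -1:-1/7*, -2:-1/6, -3:-1/5
  | [7] O move#5: -1:-1/6, -2:-1/5, -3:+1/4*
  | [4] X move#6: -1:-1/3*, -2:-1/2, -3:-1/1
  | [3] O move#7: -1:-1/2, -2:-1/1, -3:+1/0*
  | [0] end (terminal -1, X#8); searched 13 to 13
X moving scores +1; X passing scores -1

zugzwang(13, X) = False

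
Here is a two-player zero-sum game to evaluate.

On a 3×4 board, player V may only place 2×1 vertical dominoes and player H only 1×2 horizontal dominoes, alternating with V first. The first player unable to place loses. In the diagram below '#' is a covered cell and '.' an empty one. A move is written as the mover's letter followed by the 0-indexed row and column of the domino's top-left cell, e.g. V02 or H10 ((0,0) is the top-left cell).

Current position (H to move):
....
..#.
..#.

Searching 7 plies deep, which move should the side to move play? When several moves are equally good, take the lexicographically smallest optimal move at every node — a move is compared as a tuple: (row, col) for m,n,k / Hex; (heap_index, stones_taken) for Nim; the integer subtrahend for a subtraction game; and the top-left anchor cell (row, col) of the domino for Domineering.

H's best at [..../..#./..#.]: H10

ply 1, H at ..../..#./..#. | H00=-1→##../..#./..#.; H01=-1→.##./..#./..#.; H02=-1→..##/..#./..#.; H10=+1→..../###./..#.*; H20=-1→..../..#./###.
ply 2, V at ..../###./..#. | V03=-1→...#/####/..#.*; V13=-1→..../####/..##
ply 3, H at ...#/####/..#. | H00=+1→##.#/####/..#.*; H01=+1→.###/####/..#.; H20=+1→...#/####/###.
ply 4: ##.#/####/..#. is terminal -1 (V); from ..../..#./..#. depth 7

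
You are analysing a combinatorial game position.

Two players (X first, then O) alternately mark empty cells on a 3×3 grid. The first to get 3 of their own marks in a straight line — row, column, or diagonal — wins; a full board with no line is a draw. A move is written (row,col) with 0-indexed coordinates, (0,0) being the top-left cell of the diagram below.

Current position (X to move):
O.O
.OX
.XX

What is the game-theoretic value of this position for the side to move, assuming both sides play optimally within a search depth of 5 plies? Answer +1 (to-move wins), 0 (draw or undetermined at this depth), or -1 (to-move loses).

[O.O/.OX/.XX] X move#1: (0,1):-1/OXO/.OX/.XX, (1,0):-1/O.O/XOX/.XX, (2,0):+1/O.O/.OX/XXX*
[O.O/.OX/XXX] end (terminal -1, O#2); searched O.O/.OX/.XX to 5

value(O.O/.OX/.XX, X) = +1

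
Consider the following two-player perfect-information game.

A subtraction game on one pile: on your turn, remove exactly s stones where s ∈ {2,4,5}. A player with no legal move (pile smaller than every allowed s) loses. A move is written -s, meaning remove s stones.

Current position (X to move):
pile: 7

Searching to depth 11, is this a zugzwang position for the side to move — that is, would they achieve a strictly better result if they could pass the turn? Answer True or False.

zugzwang(7, X) = True

[7] X move#1: -2:-1/5*, -4:-1/3, -5:-1/2
[5] O move#2: -2:-1/3, -4:+1/1*, -5:+1/0
[1] end (terminal -1, X#3); searched 7 to 11
if X skipped the turn, O would face:
~ [7] O move#1: -2:-1/5*, -4:-1/3, -5:-1/2
~ [5] X move#2: -2:-1/3, -4:+1/1*, -5:+1/0
~ [1] end (terminal -1, O#3); searched 7 to 11
compare (X): move=-1 vs pass=+1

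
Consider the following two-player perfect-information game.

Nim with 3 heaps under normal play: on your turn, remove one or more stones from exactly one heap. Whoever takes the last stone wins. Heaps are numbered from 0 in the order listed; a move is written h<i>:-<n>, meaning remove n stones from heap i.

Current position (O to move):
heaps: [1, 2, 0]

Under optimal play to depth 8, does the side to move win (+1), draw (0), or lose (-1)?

value((1,2,0), O) = +1

[(1,2,0)] O move#1: h0:-1:-1/(0,2,0), h1:-1:+1/(1,1,0)*, h1:-2:-1/(1,0,0)
[(1,1,0)] X move#2: h0:-1:-1/(0,1,0)*, h1:-1:-1/(1,0,0)
[(0,1,0)] O move#3: h1:-1:+1/(0,0,0)*
[(0,0,0)] end (terminal -1, X#4); searched (1,2,0) to 8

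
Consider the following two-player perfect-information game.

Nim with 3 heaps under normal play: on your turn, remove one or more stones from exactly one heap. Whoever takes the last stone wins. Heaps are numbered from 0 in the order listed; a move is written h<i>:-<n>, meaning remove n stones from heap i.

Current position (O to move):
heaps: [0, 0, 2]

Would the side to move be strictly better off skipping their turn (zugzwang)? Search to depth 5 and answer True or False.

zugzwang((0,0,2), O) = False

p1 O@[(0,0,2)]: h2:-1[(0,0,1)]-1 h2:-2[(0,0,0)]+1*
p2 X@[(0,0,0)] terminal -1; root [(0,0,2)] d5
pass branch (X moves first from the same position):
  | p1 X@[(0,0,2)]: h2:-1[(0,0,1)]-1 h2:-2[(0,0,0)]+1*
  | p2 O@[(0,0,0)] terminal -1; root [(0,0,2)] d5
O moving scores +1; O passing scores -1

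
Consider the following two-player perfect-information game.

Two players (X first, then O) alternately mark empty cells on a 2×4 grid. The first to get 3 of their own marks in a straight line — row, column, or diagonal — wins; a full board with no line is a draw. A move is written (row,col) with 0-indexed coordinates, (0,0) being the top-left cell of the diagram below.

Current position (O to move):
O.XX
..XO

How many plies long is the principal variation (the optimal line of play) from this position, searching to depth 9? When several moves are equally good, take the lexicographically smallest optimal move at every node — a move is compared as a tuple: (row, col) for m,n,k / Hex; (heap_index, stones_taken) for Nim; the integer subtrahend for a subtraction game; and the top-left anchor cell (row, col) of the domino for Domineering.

PV length from [O.XX/..XO]: 3 plies

[O.XX/..XO] O move#1: (0,1):+0/OOXX/..XO*, (1,0):-1/O.XX/O.XO, (1,1):-1/O.XX/.OXO
[OOXX/..XO] X move#2: (1,0):+0/OOXX/X.XO*, (1,1):+0/OOXX/.XXO
[OOXX/X.XO] O move#3: (1,1):+0/OOXX/XOXO*
[OOXX/XOXO] end (terminal +0, X#4); searched O.XX/..XO to 9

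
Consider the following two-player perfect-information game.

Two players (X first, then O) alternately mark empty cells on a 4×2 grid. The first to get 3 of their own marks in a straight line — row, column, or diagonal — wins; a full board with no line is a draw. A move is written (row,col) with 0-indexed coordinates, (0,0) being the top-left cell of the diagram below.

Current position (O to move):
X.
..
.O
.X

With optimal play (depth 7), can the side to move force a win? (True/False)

[X./../.O/.X] O move#1: (0,1):+0/XO/../.O/.X*, (1,0):+0/X./O./.O/.X, (1,1):+0/X./.O/.O/.X, (2,0):+0/X./../OO/.X, (3,0):+0/X./../.O/OX
[XO/../.O/.X] X move#2: (1,0):-1/XO/X./.O/.X, (1,1):+0/XO/.X/.O/.X*, (2,0):-1/XO/../XO/.X, (3,0):-1/XO/../.O/XX
[XO/.X/.O/.X] O move#3: (1,0):+0/XO/OX/.O/.X*, (2,0):+0/XO/.X/OO/.X, (3,0):+0/XO/.X/.O/OX
[XO/OX/.O/.X] X move#4: (2,0):+0/XO/OX/XO/.X*, (3,0):+0/XO/OX/.O/XX
[XO/OX/XO/.X] O move#5: (3,0):+0/XO/OX/XO/OX*
[XO/OX/XO/OX] end (terminal +0, X#6); searched X./../.O/.X to 7

O winning at [X./../.O/.X]: False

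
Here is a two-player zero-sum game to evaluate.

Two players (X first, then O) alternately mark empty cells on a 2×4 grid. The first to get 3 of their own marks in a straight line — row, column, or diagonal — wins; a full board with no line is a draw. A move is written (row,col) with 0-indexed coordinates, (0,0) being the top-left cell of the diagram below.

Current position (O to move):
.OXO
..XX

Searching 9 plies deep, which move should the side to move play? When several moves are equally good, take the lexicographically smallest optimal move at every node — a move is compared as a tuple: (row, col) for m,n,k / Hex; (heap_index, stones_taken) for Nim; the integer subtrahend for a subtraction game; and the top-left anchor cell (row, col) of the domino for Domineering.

[.OXO/..XX] O move#1: (0,0):-1/OOXO/..XX, (1,0):-1/.OXO/O.XX, (1,1):+0/.OXO/.OXX*
[.OXO/.OXX] X move#2: (0,0):+0/XOXO/.OXX*, (1,0):+0/.OXO/XOXX
[XOXO/.OXX] O move#3: (1,0):+0/XOXO/OOXX*
[XOXO/OOXX] end (terminal +0, X#4); searched .OXO/..XX to 9

O's best at [.OXO/..XX]: (1,1)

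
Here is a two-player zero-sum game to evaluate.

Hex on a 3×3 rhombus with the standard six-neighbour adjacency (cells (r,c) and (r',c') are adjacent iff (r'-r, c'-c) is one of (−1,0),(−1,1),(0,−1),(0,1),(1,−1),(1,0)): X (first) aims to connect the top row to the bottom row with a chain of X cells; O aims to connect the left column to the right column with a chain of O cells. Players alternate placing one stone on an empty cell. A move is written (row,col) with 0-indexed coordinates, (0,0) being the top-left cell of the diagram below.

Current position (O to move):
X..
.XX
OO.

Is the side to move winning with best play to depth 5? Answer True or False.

O winning at [X../.XX/OO.]: True

[X../.XX/OO.] O move#1: (0,1):-1/XO./.XX/OO., (0,2):-1/X.O/.XX/OO., (1,0):-1/X../OXX/OO., (2,2):+1/X../.XX/OOO*
[X../.XX/OOO] end (terminal -1, X#2); searched X../.XX/OO. to 5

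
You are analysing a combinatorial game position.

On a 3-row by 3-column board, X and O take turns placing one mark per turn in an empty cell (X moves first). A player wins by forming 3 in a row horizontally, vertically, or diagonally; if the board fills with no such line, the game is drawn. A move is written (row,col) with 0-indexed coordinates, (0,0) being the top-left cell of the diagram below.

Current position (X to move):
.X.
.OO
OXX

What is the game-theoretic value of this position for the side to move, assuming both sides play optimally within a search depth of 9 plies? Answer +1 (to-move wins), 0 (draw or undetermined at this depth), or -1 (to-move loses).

value(.X./.OO/OXX, X) = -1

[.X./.OO/OXX] X move#1: (0,0):-1/XX./.OO/OXX*, (0,2):-1/.XX/.OO/OXX, (1,0):-1/.X./XOO/OXX
[XX./.OO/OXX] O move#2: (0,2):+1/XXO/.OO/OXX*, (1,0):+1/XX./OOO/OXX
[XXO/.OO/OXX] end (terminal -1, X#3); searched .X./.OO/OXX to 9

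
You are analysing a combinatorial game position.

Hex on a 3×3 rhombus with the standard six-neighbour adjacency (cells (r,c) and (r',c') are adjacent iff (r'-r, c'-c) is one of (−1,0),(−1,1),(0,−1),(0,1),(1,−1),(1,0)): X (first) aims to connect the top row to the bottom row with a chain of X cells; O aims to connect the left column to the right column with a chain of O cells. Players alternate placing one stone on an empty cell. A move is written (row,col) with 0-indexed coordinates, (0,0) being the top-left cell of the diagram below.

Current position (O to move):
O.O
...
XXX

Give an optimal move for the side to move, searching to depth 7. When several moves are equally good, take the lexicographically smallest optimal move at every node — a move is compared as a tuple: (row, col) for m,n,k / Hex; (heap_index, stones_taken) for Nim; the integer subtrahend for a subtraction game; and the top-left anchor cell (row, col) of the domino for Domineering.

ply 1, O at O.O/.../XXX | (0,1)=+1→OOO/.../XXX*; (1,0)=+1→O.O/O../XXX; (1,1)=+1→O.O/.O./XXX; (1,2)=-1→O.O/..O/XXX
ply 2: OOO/.../XXX is terminal -1 (X); from O.O/.../XXX depth 7

O's best at [O.O/.../XXX]: (0,1)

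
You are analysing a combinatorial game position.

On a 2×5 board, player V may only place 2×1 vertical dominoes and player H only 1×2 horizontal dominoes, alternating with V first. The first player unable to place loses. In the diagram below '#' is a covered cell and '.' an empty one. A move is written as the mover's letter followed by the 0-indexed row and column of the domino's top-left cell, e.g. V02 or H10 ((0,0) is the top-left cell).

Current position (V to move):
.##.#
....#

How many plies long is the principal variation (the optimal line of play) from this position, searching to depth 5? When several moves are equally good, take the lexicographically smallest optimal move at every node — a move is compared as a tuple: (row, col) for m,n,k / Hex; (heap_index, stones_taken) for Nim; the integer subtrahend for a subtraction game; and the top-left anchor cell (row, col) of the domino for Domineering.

[.##.#/....#] V move#1: V00:-1/###.#/#...#*, V03:-1/.####/...##
[###.#/#...#] H move#2: H11:-1/###.#/###.#, H12:+1/###.#/#.###*
[###.#/#.###] end (terminal -1, V#3); searched .##.#/....# to 5

PV length from [.##.#/....#]: 2 plies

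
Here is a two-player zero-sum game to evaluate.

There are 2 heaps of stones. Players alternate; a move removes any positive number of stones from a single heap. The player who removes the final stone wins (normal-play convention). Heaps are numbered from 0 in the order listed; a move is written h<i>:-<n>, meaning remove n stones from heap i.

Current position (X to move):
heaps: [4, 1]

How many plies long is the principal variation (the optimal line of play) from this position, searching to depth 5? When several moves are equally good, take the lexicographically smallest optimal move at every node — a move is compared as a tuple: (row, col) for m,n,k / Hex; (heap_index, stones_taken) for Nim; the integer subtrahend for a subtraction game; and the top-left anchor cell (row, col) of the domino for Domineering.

[(4,1)] X move#1: h0:-1:-1/(3,1), h0:-2:-1/(2,1), h0:-3:+1/(1,1)*, h0:-4:-1/(0,1), h1:-1:-1/(4,0)
[(1,1)] O move#2: h0:-1:-1/(0,1)*, h1:-1:-1/(1,0)
[(0,1)] X move#3: h1:-1:+1/(0,0)*
[(0,0)] end (terminal -1, O#4); searched (4,1) to 5

PV length from [(4,1)]: 3 plies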